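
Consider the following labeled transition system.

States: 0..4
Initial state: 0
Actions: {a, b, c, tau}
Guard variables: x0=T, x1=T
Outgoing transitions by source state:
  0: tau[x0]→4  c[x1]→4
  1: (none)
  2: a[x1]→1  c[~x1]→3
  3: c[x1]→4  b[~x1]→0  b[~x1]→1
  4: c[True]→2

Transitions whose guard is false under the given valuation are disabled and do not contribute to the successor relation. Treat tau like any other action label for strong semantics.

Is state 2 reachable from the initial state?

Guard filter leaves 5 enabled edge(s).
L0 = {0}
L1 = {4}  total {0,4}
L2 = {2}  total {0,2,4}
L3 = {1}  total {0,1,2,4}
Reachable = {0,1,2,4}
witness 2: tau·c

Answer: REACHABLE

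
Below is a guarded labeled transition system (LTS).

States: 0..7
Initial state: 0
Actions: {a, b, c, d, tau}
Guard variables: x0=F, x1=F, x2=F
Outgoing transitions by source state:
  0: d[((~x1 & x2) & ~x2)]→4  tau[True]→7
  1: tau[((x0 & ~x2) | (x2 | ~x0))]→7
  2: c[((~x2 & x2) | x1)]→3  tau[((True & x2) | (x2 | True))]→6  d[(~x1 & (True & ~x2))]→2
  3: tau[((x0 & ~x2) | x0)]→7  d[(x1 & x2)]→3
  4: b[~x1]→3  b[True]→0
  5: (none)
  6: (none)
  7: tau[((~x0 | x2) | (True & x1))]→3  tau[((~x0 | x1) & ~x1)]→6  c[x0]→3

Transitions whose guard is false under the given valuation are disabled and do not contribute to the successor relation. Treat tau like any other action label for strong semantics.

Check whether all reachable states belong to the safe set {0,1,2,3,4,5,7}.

Safe = {0,1,2,3,4,5,7}
Reachable = {0,3,6,7}
  0: safe
  3: safe
  6: VIOLATES
  7: safe
counterexample path to 6: tau·tau

Answer: INVARIANT VIOLATED at state 6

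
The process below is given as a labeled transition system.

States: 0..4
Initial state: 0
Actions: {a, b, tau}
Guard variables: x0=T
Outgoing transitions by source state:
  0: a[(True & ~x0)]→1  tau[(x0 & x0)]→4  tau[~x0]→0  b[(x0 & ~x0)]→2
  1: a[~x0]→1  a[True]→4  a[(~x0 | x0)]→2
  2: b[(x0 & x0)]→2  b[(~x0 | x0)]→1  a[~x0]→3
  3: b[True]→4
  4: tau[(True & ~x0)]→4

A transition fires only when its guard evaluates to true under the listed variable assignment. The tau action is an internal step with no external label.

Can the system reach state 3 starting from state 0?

Answer: UNREACHABLE

Analysis:
After dropping false guards: 6 live edges.
L0 = {0}
L1 = {4}  cumulative {0,4}
R = {0,4}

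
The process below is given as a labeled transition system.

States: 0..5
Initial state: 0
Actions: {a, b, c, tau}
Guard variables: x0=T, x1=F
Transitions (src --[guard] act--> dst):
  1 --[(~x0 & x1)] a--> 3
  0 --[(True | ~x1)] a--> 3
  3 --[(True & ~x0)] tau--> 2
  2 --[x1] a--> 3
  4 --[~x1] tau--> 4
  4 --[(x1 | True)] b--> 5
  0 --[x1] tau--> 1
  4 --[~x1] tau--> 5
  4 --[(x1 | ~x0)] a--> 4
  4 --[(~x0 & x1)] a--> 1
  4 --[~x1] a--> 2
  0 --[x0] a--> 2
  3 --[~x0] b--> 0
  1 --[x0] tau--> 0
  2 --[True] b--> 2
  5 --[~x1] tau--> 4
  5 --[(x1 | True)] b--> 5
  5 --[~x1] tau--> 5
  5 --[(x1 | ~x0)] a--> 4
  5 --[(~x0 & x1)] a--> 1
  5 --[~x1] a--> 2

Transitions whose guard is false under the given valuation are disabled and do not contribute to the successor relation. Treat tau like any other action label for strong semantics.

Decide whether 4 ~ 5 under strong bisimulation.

Compute ~ classes (split until stable):
  P[0] = {{0,1,2,3,4,5}}
  P[1] = {{0},{1},{2},{3},{4,5}}
stable after 2 split(s): 5 block(s)
class of 4: {4,5}; class of 5: {4,5}

Answer: BISIMILAR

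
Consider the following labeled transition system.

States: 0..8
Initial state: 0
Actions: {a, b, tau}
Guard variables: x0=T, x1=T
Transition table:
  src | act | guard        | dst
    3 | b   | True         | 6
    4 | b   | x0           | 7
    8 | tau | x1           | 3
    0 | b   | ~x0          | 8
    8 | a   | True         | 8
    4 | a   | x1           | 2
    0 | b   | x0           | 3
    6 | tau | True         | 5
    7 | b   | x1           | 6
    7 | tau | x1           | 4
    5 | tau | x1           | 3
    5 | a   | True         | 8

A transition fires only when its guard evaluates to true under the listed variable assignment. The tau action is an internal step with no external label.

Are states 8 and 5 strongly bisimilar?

Bisimulation quotient by refinement:
  π0 = {{0,1,2,3,4,5,6,7,8}}
  π1 = {{0,3},{1,2},{4},{5,8},{6},{7}}
  π2 = {{0},{1,2},{3},{4},{5,8},{6},{7}}
Fixed point at round 3; 7 class(es).
class of 8: {5,8}; class of 5: {5,8}

Answer: BISIMILAR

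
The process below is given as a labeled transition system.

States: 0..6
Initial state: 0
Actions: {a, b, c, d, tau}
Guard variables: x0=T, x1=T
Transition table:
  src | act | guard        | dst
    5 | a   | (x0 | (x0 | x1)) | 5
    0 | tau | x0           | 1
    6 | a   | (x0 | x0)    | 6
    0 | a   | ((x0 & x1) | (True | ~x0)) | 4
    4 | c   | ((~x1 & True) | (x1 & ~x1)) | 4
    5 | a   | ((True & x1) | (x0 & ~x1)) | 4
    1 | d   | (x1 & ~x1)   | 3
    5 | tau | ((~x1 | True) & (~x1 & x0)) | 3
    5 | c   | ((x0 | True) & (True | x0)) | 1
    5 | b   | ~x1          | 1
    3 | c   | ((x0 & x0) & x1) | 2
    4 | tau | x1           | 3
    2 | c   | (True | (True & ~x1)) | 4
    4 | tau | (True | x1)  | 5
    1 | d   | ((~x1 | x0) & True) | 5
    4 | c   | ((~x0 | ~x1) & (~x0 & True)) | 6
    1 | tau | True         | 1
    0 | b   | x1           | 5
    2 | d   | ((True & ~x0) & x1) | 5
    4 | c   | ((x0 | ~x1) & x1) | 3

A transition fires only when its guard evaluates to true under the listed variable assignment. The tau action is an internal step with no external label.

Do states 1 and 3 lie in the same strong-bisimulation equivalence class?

Answer: NOT BISIMILAR

Trace:
Refine partition for ~:
  P[0] = {{0,1,2,3,4,5,6}}
  P[1] = {{0},{1},{2,3},{4},{5},{6}}
  P[2] = {{0},{1},{2},{3},{4},{5},{6}}
stable after 3 split(s): 7 block(s)
class of 1: {1}; class of 3: {3}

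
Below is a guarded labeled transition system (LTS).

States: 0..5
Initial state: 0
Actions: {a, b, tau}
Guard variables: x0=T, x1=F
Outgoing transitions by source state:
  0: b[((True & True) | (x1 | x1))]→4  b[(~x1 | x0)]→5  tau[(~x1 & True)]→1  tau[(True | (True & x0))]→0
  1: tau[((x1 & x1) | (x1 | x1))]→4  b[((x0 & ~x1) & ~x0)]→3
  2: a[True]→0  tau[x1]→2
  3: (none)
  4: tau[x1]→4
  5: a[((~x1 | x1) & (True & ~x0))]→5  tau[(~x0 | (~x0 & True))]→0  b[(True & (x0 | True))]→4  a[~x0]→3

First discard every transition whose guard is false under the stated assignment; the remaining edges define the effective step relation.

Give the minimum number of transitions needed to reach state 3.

Answer: UNREACHABLE

Analysis:
Layered search for 3:
  depth 0: {0}
  depth 1: {1,4,5}
3 never appears.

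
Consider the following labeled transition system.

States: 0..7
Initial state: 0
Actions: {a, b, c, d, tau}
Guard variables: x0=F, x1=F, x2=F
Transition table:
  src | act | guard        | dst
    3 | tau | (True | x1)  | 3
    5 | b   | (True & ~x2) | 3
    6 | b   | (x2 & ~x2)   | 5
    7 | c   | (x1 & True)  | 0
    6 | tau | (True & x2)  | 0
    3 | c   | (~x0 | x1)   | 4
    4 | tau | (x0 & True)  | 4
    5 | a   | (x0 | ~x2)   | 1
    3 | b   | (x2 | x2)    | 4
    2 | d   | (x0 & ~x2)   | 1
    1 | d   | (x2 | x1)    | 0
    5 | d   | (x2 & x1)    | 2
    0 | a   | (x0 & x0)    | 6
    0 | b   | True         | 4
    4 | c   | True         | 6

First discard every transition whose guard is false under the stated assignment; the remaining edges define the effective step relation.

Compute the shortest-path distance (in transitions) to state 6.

Answer: 2

Working:
Breadth-first toward 6:
  depth 0: {0}
  depth 1: {4}
  depth 2: {6}
6 enters at depth 2; path b·c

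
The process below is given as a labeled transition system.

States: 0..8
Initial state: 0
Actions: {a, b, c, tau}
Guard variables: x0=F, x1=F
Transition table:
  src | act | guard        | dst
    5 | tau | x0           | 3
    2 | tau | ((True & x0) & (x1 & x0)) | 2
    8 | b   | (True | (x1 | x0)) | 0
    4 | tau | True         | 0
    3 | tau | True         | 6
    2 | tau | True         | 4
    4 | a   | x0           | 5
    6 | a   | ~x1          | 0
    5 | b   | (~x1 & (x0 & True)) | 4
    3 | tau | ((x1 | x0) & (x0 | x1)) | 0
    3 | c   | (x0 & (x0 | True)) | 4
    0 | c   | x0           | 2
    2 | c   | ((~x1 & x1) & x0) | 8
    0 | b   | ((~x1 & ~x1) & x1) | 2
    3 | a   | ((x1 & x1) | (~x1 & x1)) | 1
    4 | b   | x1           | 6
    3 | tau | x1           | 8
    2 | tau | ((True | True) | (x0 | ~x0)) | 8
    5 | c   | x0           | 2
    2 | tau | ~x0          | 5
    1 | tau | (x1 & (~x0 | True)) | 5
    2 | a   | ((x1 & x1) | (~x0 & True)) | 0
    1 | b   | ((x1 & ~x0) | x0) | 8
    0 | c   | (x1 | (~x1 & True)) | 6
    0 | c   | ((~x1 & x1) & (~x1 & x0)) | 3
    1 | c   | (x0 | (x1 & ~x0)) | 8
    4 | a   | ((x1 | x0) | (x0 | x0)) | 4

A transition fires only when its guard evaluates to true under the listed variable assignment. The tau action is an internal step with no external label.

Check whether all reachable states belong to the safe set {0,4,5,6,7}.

Inv-set: {0,4,5,6,7}
Reach set: {0,6}
  0: ok
  6: ok

Answer: INVARIANT HOLDS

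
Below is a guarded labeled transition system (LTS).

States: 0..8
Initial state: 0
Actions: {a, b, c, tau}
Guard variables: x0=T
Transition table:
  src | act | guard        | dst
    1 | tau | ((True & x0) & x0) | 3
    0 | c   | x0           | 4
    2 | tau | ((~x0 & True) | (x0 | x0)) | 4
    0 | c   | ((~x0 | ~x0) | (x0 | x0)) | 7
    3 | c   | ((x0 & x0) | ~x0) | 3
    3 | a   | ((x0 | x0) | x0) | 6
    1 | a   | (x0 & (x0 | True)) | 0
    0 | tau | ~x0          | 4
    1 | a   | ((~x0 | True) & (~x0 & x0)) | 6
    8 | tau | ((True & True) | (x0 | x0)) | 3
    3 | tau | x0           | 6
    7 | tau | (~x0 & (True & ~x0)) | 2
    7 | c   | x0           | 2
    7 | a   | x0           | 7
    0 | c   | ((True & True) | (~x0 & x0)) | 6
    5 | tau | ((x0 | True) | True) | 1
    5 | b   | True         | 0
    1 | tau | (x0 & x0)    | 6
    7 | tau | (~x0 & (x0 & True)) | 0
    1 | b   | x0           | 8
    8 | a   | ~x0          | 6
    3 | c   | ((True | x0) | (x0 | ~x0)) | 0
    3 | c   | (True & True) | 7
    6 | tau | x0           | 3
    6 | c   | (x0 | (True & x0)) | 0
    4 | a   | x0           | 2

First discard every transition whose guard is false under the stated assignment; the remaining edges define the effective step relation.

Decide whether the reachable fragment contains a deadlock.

Reachable = {0,2,3,4,6,7}
  0: c→4  c→6  c→7  [3 exit(s)]
  2: tau→4  [1 exit(s)]
  3: a→6  c→0  c→3  c→7  tau→6  [5 exit(s)]
  4: a→2  [1 exit(s)]
  6: c→0  tau→3  [2 exit(s)]
  7: a→7  c→2  [2 exit(s)]

Answer: DEADLOCK-FREE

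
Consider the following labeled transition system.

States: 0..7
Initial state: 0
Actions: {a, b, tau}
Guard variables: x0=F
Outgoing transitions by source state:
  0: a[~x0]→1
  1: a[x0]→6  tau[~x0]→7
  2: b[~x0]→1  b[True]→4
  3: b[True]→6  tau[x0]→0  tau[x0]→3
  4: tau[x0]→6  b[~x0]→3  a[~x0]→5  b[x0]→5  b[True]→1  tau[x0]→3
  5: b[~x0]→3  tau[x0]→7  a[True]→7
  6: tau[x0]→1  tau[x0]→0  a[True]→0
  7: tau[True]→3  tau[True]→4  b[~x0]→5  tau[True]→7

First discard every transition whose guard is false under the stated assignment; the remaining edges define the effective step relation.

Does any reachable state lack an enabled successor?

Answer: DEADLOCK-FREE

Analysis:
Reachable = {0,1,3,4,5,6,7}
  0: a→1  [1 out]
  1: tau→7  [1 out]
  3: b→6  [1 out]
  4: a→5  b→1  b→3  [3 out]
  5: a→7  b→3  [2 out]
  6: a→0  [1 out]
  7: b→5  tau→3  tau→4  tau→7  [4 out]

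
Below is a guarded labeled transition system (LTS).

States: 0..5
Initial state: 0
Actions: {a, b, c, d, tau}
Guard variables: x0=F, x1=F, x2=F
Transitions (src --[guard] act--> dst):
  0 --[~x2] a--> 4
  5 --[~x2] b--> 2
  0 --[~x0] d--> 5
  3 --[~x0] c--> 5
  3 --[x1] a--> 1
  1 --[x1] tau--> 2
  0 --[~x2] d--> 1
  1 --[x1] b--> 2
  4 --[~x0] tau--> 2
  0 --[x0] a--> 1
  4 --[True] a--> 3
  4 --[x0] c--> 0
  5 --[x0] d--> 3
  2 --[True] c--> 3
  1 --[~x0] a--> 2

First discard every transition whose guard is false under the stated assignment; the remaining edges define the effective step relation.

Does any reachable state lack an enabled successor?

Answer: DEADLOCK-FREE

Working:
Reach set: {0,1,2,3,4,5}
  0: a→4  d→1  d→5  [3 out]
  1: a→2  [1 out]
  2: c→3  [1 out]
  3: c→5  [1 out]
  4: a→3  tau→2  [2 out]
  5: b→2  [1 out]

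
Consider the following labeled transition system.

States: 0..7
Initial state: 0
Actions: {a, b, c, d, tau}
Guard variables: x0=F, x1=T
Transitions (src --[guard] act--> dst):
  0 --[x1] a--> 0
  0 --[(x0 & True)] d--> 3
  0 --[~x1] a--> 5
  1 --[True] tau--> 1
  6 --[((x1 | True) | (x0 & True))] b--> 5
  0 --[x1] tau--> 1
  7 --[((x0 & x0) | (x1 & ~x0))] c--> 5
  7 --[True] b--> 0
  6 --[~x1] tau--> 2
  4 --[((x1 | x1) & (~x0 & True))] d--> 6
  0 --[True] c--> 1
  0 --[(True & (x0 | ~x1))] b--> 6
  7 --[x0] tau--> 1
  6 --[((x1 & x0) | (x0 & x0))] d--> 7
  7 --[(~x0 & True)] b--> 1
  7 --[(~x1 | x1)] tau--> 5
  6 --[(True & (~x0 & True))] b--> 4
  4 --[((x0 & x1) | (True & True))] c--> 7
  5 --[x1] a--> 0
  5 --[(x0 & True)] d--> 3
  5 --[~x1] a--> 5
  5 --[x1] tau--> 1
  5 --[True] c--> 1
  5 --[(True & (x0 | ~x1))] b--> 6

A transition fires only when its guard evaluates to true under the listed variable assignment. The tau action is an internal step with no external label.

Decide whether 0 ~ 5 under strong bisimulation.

Answer: BISIMILAR

Working:
Bisimulation quotient by refinement:
  round 0: {{0,1,2,3,4,5,6,7}}
  round 1: {{0,5},{1},{2,3},{4},{6},{7}}
stable after 2 split(s): 6 block(s)
0∈{0,5}, 5∈{0,5}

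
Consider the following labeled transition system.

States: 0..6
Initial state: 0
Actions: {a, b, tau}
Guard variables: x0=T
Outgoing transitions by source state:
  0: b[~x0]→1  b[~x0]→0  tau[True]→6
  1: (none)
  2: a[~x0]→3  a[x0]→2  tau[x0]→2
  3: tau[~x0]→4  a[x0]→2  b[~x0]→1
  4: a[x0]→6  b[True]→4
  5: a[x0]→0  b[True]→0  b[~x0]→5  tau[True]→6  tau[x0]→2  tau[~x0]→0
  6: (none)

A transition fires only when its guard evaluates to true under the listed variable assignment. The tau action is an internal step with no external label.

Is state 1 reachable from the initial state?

Guard filter leaves 10 enabled edge(s).
L0 = {0}
L1 = {6}  total {0,6}
Reachable = {0,6}

Answer: UNREACHABLE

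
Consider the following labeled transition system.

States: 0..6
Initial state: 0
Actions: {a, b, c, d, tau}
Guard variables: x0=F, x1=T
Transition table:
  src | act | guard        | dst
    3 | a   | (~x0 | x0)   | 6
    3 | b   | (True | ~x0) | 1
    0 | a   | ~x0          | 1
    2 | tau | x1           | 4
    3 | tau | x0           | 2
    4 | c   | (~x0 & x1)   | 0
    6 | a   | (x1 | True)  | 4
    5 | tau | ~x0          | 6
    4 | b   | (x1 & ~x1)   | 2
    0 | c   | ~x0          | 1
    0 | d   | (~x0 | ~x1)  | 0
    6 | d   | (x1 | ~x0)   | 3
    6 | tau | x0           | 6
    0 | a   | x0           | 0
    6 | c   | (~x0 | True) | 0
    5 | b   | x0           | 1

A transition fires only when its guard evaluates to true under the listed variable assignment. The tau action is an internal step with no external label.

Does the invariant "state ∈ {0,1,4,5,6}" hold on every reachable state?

Answer: INVARIANT HOLDS

Trace:
Allowed set {0,1,4,5,6}
Reach set: {0,1}
  0: ✓
  1: ✓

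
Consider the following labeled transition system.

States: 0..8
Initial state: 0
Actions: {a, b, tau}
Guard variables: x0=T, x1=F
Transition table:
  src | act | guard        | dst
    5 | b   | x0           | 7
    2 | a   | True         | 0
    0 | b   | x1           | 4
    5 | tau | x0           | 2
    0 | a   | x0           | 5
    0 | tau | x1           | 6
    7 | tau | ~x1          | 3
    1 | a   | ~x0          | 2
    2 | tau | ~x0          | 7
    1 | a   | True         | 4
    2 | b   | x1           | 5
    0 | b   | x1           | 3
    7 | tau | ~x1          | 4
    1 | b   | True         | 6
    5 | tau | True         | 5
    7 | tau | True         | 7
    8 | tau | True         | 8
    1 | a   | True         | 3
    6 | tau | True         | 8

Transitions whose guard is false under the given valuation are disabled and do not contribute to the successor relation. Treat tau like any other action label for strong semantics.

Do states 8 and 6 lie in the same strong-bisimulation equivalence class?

Compute ~ classes (split until stable):
  π0 = {{0,1,2,3,4,5,6,7,8}}
  π1 = {{0,2},{1},{3,4},{5},{6,7,8}}
  π2 = {{0},{1},{2},{3,4},{5},{6,8},{7}}
stable after 3 split(s): 7 block(s)
class of 8: {6,8}; class of 6: {6,8}

Answer: BISIMILAR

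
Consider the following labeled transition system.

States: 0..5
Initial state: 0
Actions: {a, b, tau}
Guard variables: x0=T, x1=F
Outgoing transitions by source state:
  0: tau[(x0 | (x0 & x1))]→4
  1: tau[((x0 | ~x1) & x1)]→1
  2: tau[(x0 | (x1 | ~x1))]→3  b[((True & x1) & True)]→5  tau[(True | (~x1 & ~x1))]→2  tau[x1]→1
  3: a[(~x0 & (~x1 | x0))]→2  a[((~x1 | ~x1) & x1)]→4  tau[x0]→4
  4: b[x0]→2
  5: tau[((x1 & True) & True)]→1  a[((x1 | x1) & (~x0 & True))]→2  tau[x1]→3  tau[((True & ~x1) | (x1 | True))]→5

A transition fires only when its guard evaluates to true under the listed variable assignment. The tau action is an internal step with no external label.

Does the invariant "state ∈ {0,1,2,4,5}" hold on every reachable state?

Inv-set: {0,1,2,4,5}
R = {0,2,3,4}
  0: ✓
  2: ✓
  3: outside
  4: ✓
reach 3 via tau·b·tau — violates

Answer: INVARIANT VIOLATED at state 3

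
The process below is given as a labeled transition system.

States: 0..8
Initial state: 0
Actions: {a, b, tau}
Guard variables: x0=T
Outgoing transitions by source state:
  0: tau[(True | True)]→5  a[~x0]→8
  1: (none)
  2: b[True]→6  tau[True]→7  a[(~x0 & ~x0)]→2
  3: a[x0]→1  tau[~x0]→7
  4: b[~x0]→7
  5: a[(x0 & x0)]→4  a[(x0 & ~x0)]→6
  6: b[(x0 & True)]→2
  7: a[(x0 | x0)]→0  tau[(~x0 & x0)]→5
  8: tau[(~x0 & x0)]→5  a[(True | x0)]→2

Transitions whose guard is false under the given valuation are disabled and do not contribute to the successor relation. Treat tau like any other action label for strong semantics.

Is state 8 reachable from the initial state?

8 transition(s) survive guard evaluation.
L0 = {0}
L1 = {5}  now seen {0,5}
L2 = {4}  now seen {0,4,5}
Reachable = {0,4,5}

Answer: UNREACHABLE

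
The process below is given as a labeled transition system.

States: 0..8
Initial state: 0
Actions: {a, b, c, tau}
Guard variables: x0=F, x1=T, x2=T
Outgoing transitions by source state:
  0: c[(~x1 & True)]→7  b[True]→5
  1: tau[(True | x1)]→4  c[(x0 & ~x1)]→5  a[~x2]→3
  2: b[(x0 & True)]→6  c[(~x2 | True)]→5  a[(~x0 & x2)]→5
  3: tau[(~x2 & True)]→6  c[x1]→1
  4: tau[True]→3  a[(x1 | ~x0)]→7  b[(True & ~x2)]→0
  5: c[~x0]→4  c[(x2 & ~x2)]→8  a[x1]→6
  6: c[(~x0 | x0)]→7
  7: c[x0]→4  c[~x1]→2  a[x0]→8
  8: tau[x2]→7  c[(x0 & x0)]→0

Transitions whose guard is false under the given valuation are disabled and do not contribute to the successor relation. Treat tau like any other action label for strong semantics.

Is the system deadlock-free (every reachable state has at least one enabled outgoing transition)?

Answer: DEADLOCK at state 7

Trace:
Reach set: {0,1,3,4,5,6,7}
  0: b→5  [1 out]
  1: tau→4  [1 out]
  3: c→1  [1 out]
  4: a→7  tau→3  [2 out]
  5: a→6  c→4  [2 out]
  6: c→7  [1 out]
  7: ∅  [deadlock]
witness 7: b·c·a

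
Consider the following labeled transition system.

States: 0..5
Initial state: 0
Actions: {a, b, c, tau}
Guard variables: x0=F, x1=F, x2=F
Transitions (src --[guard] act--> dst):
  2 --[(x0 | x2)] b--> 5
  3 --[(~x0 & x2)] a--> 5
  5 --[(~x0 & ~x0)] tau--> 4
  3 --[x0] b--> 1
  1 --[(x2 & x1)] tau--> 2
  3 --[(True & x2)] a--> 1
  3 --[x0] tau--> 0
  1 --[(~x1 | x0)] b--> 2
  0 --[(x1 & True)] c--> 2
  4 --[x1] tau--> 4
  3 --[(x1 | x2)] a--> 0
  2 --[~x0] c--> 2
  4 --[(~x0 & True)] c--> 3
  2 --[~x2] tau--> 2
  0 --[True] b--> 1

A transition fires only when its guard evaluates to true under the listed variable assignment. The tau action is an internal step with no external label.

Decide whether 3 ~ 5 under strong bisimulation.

Bisimulation quotient by refinement:
  π0 = {{0,1,2,3,4,5}}
  π1 = {{0,1},{2},{3},{4},{5}}
  π2 = {{0},{1},{2},{3},{4},{5}}
stable after 3 split(s): 6 block(s)
class of 3: {3}; class of 5: {5}

Answer: NOT BISIMILAR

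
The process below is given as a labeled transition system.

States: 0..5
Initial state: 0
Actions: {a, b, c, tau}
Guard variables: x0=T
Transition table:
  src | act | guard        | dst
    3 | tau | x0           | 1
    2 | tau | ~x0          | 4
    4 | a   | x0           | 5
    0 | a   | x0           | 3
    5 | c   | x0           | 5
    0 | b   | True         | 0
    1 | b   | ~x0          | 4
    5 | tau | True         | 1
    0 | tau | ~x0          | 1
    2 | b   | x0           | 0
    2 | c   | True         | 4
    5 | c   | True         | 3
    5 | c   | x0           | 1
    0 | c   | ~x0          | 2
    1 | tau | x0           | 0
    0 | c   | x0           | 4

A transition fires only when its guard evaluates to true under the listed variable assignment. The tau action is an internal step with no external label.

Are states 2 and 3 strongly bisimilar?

Answer: NOT BISIMILAR

Working:
Refine partition for ~:
  round 0: {{0,1,2,3,4,5}}
  round 1: {{0},{1,3},{2},{4},{5}}
  round 2: {{0},{1},{2},{3},{4},{5}}
stable after 3 split(s): 6 block(s)
[2]={2}  [3]={3}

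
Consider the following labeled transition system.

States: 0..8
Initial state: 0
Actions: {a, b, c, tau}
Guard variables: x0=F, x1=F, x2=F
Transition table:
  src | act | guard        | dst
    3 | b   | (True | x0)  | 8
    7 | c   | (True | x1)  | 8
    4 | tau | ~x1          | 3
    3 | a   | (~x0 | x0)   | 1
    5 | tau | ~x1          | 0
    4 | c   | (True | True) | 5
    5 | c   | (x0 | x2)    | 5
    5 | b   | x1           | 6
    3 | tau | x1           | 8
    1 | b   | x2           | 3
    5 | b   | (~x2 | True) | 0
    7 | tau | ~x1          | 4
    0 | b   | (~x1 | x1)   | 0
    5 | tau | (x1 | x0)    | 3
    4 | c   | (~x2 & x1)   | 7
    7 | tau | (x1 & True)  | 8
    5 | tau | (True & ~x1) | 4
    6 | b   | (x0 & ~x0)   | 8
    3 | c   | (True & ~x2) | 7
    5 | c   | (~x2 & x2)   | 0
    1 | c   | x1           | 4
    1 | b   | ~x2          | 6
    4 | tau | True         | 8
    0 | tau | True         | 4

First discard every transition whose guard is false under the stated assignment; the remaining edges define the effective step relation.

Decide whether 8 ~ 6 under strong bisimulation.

Bisimulation quotient by refinement:
  π0 = {{0,1,2,3,4,5,6,7,8}}
  π1 = {{0,5},{1},{2,6,8},{3},{4,7}}
  π2 = {{0},{1},{2,6,8},{3},{4},{5},{7}}
Fixed point at round 3; 7 class(es).
class of 8: {2,6,8}; class of 6: {2,6,8}

Answer: BISIMILAR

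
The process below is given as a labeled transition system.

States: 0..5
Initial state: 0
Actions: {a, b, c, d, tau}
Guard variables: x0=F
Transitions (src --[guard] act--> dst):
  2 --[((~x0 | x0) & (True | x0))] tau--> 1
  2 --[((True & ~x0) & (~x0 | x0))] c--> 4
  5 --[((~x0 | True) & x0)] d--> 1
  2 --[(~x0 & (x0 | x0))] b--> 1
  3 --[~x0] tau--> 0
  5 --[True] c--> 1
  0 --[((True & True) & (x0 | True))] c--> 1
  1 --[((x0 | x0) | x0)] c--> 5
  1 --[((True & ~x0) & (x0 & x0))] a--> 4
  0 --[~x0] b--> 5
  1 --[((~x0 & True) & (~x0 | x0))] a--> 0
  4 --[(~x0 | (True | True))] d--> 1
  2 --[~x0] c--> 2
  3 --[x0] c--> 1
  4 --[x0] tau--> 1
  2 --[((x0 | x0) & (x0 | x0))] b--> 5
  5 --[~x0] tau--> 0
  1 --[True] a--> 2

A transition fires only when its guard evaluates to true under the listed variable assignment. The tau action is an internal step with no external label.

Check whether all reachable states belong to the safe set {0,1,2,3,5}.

Inv-set: {0,1,2,3,5}
Reach set: {0,1,2,4,5}
  0: ✓
  1: ✓
  2: ✓
  4: VIOLATES
  5: ✓
counterexample path to 4: c·a·c

Answer: INVARIANT VIOLATED at state 4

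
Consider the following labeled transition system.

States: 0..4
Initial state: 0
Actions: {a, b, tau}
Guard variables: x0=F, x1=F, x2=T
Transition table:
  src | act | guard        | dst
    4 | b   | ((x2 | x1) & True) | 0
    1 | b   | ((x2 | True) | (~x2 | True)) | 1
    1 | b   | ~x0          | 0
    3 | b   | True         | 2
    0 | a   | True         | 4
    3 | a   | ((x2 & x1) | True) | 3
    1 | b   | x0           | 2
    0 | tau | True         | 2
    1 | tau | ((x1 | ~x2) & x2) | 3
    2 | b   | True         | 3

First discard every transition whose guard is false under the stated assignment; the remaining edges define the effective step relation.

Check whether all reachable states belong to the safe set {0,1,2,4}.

Answer: INVARIANT VIOLATED at state 3

Analysis:
Allowed set {0,1,2,4}
Reach set: {0,2,3,4}
  0: safe
  2: safe
  3: VIOLATES
  4: safe
counterexample path to 3: tau·b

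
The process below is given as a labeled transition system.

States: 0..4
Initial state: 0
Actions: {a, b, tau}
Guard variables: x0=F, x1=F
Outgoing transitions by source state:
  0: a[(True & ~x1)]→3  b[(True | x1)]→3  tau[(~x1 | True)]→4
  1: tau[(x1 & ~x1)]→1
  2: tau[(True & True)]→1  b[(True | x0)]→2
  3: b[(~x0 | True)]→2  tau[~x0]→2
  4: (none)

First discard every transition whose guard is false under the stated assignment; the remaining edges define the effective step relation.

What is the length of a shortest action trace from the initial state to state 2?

Answer: 2

Working:
Breadth-first toward 2:
  Layer 0: {0}
  Layer 1: {3,4}
  Layer 2: {2}
2 enters at depth 2; path a·b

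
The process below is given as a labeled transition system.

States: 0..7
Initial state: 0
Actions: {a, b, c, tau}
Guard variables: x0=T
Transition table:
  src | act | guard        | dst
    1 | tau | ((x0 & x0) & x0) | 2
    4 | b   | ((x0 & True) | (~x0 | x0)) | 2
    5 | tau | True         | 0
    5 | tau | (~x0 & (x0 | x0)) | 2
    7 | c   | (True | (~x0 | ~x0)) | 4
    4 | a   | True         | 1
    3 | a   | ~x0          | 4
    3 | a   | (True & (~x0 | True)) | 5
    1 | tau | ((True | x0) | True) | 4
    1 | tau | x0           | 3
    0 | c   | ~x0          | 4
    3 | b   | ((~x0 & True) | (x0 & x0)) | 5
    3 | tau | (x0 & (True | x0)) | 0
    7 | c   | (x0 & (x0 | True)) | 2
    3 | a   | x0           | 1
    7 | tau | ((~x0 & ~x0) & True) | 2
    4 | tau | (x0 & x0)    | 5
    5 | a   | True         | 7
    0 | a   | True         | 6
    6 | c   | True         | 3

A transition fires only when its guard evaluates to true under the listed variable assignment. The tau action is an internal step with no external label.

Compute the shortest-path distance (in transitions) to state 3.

Answer: 2

Analysis:
BFS to 3:
  L0 = {0}
  L1 = {6}
  L2 = {3}
3 enters at depth 2; path a·c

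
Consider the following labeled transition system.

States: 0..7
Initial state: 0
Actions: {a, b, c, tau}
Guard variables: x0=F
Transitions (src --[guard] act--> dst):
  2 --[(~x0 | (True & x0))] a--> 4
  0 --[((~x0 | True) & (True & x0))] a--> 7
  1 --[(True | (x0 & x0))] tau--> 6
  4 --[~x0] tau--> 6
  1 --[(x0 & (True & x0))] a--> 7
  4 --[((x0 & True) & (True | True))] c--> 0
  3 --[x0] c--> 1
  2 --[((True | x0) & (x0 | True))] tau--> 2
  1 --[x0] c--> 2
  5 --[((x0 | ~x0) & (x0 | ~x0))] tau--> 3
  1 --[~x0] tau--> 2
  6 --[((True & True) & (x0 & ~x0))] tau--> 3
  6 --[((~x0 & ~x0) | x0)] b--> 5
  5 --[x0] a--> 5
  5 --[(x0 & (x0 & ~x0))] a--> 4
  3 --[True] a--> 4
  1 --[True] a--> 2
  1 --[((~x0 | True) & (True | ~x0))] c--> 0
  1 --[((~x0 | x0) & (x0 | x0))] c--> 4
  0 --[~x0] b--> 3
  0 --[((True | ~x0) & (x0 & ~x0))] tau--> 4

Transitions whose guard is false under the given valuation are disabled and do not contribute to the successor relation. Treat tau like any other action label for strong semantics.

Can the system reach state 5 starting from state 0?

Guard filter leaves 11 enabled edge(s).
Layer 0: {0}
Layer 1: {3}  total {0,3}
Layer 2: {4}  total {0,3,4}
Layer 3: {6}  total {0,3,4,6}
Layer 4: {5}  total {0,3,4,5,6}
Reach set: {0,3,4,5,6}
Path to 5: b·a·tau·b

Answer: REACHABLE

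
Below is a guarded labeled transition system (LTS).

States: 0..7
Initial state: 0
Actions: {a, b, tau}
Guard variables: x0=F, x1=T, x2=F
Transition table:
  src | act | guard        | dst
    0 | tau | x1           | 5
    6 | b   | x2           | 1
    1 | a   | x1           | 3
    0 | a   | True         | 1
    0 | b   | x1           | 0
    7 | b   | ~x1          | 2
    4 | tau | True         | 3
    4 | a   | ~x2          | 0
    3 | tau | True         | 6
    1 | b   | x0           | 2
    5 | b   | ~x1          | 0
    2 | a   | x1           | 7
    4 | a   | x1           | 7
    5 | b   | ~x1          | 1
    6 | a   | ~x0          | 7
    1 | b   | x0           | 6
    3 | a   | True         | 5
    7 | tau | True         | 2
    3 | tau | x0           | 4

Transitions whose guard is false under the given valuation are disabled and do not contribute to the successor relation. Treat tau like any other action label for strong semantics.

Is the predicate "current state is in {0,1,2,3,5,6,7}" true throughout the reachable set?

Answer: INVARIANT HOLDS

Analysis:
Inv-set: {0,1,2,3,5,6,7}
R = {0,1,2,3,5,6,7}
  0: ok
  1: ok
  2: ok
  3: ok
  5: ok
  6: ok
  7: ok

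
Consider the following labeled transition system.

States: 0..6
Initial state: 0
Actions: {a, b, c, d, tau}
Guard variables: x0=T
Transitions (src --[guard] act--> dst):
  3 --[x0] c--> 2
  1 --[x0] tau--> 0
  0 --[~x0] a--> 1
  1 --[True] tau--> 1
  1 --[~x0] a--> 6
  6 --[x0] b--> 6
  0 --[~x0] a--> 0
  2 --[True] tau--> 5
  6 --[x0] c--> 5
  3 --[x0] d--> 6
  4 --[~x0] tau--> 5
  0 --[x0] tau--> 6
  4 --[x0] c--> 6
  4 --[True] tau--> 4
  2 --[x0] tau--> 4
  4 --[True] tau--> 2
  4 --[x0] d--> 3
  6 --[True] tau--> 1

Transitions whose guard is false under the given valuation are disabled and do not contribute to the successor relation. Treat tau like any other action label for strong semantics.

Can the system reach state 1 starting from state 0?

Answer: REACHABLE

Trace:
Guard filter leaves 14 enabled edge(s).
L0 = {0}
L1 = {6}  total {0,6}
L2 = {1,5}  total {0,1,5,6}
Reach set: {0,1,5,6}
witness 1: tau·tau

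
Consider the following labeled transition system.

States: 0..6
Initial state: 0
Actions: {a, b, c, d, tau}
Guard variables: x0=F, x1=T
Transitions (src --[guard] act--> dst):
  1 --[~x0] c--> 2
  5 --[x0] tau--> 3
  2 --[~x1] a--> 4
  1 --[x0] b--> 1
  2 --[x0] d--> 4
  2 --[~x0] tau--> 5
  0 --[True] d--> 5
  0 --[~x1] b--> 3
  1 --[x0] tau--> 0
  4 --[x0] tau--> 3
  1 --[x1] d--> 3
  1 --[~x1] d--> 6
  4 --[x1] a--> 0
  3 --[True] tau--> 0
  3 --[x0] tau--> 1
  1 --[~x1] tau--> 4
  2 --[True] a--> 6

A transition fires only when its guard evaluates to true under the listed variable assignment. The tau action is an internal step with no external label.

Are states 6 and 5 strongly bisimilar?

Answer: BISIMILAR

Analysis:
Refine partition for ~:
  π0 = {{0,1,2,3,4,5,6}}
  π1 = {{0},{1},{2},{3},{4},{5,6}}
Fixed point at round 2; 6 class(es).
class of 6: {5,6}; class of 5: {5,6}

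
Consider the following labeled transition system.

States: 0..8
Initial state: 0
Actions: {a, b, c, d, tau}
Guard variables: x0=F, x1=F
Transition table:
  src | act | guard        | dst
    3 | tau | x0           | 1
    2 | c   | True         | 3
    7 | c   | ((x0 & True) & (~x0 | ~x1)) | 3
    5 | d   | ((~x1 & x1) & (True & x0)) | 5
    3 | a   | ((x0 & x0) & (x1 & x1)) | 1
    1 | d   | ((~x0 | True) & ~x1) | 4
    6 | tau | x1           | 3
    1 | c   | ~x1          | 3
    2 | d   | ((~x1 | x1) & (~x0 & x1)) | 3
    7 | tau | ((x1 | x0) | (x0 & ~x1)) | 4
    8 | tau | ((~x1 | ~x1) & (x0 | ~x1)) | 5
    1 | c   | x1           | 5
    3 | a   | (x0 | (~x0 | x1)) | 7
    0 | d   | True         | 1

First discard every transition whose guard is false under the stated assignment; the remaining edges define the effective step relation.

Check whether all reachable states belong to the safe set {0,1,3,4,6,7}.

Answer: INVARIANT HOLDS

Trace:
Safe = {0,1,3,4,6,7}
R = {0,1,3,4,7}
  0: safe
  1: safe
  3: safe
  4: safe
  7: safe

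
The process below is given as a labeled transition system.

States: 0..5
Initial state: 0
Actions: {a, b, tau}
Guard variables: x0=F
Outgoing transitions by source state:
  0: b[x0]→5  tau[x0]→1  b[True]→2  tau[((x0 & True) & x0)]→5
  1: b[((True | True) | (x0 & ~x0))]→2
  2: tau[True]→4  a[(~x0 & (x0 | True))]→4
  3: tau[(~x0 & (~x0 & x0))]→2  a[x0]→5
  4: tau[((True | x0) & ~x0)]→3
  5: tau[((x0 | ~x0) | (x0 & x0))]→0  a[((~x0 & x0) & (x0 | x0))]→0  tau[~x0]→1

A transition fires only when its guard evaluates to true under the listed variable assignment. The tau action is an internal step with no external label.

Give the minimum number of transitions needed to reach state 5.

Answer: UNREACHABLE

Analysis:
Layered search for 5:
  L0 = {0}
  L1 = {2}
  L2 = {4}
  L3 = {3}
5 never appears.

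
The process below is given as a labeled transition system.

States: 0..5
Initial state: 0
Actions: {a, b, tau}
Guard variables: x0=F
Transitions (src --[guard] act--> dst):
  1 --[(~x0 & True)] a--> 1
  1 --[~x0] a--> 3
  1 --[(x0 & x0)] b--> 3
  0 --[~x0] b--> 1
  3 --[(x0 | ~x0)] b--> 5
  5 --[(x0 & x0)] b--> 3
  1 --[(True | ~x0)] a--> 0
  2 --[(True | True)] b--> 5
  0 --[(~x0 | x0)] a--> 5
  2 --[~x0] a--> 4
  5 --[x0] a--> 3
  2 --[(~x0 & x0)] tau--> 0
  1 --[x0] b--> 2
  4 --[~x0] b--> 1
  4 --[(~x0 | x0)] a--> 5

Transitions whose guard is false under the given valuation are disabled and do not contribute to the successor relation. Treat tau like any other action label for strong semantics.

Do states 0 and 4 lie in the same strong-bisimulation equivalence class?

Compute ~ classes (split until stable):
  round 0: {{0,1,2,3,4,5}}
  round 1: {{0,2,4},{1},{3},{5}}
  round 2: {{0,4},{1},{2},{3},{5}}
Fixed point at round 3; 5 class(es).
[0]={0,4}  [4]={0,4}

Answer: BISIMILAR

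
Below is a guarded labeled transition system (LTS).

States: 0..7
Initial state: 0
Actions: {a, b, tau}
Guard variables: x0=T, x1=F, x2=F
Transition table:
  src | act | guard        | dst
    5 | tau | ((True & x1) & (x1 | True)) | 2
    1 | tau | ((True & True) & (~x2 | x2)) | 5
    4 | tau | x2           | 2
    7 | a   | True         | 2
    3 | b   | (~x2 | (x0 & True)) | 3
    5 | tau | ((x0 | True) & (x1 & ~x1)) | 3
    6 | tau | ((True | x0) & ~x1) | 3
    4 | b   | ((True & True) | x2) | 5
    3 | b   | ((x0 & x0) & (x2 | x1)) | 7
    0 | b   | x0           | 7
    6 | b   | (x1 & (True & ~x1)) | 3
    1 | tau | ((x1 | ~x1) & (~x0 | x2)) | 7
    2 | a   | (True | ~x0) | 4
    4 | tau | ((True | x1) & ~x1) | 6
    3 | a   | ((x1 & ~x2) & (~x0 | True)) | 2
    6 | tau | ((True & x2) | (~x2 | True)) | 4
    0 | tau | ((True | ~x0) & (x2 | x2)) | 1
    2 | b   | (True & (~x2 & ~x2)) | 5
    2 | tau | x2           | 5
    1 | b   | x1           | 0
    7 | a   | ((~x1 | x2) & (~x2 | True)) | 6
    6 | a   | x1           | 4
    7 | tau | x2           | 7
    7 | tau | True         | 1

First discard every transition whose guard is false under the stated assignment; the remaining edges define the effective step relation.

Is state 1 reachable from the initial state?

After dropping false guards: 12 live edges.
depth 0: {0}
depth 1: {7}  total {0,7}
depth 2: {1,2,6}  total {0,1,2,6,7}
depth 3: {3,4,5}  total {0,1,2,3,4,5,6,7}
Reach set: {0,1,2,3,4,5,6,7}
trace reaching 1: b·tau

Answer: REACHABLE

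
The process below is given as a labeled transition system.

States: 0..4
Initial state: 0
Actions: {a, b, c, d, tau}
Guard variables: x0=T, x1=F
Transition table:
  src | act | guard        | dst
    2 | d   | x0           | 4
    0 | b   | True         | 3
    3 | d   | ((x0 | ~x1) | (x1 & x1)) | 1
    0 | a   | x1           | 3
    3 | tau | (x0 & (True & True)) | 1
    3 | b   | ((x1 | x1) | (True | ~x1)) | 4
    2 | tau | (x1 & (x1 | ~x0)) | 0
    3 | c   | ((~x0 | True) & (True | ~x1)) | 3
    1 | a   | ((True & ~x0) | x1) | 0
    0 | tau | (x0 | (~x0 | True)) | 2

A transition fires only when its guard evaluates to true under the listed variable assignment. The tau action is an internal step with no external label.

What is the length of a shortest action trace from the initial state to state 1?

Answer: 2

Analysis:
Layered search for 1:
  L0 = {0}
  L1 = {2,3}
  L2 = {1,4}
depth(1)=2, e.g. b·d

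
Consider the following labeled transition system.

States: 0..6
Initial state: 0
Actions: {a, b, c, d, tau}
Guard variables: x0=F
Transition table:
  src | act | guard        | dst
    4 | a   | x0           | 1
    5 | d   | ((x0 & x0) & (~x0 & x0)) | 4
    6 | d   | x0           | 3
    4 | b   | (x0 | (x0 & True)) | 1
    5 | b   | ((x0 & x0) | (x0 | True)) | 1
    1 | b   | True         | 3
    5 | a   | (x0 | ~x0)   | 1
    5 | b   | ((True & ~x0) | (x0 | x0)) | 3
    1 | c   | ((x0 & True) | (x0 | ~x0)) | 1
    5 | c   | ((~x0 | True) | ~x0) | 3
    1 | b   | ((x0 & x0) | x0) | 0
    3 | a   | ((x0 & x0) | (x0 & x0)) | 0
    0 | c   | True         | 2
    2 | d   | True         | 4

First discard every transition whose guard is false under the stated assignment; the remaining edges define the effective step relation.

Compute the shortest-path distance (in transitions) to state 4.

Breadth-first toward 4:
  Layer 0: {0}
  Layer 1: {2}
  Layer 2: {4}
depth(4)=2, e.g. c·d

Answer: 2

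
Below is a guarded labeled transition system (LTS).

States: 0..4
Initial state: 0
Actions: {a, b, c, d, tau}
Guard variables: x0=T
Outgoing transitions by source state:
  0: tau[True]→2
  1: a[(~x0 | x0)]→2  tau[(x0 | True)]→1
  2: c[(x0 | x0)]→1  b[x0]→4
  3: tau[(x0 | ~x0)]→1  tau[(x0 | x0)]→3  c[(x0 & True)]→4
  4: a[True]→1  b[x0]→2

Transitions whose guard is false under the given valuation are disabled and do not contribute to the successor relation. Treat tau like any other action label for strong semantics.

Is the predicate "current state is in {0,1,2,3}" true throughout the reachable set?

Inv-set: {0,1,2,3}
R = {0,1,2,4}
  0: ✓
  1: ✓
  2: ✓
  4: outside
reach 4 via tau·b — violates

Answer: INVARIANT VIOLATED at state 4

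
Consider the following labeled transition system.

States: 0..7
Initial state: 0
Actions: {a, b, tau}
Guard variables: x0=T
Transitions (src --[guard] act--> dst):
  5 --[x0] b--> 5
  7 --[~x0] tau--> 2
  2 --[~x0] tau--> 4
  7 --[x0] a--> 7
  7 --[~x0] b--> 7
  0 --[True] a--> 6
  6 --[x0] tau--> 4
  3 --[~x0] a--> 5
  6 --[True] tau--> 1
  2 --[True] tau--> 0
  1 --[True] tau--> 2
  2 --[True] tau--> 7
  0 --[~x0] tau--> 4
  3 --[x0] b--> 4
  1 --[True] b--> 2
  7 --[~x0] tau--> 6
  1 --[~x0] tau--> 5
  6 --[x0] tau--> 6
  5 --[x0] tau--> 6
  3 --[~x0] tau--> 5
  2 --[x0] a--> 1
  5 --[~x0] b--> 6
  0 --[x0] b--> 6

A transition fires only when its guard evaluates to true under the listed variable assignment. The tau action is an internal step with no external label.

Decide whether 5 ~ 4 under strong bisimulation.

Answer: NOT BISIMILAR

Trace:
Bisimulation quotient by refinement:
  P[0] = {{0,1,2,3,4,5,6,7}}
  P[1] = {{0},{1,5},{2},{3},{4},{6},{7}}
  P[2] = {{0},{1},{2},{3},{4},{5},{6},{7}}
Fixed point at round 3; 8 class(es).
class of 5: {5}; class of 4: {4}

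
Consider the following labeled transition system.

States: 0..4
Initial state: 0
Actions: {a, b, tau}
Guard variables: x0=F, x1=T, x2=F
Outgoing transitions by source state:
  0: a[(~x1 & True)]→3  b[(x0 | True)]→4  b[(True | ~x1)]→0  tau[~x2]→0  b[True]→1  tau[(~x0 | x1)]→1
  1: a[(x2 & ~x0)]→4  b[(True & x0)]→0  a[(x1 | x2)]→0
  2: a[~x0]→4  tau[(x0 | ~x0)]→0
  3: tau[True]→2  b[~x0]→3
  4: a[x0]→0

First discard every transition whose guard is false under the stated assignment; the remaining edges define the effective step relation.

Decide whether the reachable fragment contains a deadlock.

Reach set: {0,1,4}
  0: b→0  b→1  b→4  tau→0  tau→1  [5 exit(s)]
  1: a→0  [1 exit(s)]
  4: ∅  [deadlock]
Path to 4: b

Answer: DEADLOCK at state 4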